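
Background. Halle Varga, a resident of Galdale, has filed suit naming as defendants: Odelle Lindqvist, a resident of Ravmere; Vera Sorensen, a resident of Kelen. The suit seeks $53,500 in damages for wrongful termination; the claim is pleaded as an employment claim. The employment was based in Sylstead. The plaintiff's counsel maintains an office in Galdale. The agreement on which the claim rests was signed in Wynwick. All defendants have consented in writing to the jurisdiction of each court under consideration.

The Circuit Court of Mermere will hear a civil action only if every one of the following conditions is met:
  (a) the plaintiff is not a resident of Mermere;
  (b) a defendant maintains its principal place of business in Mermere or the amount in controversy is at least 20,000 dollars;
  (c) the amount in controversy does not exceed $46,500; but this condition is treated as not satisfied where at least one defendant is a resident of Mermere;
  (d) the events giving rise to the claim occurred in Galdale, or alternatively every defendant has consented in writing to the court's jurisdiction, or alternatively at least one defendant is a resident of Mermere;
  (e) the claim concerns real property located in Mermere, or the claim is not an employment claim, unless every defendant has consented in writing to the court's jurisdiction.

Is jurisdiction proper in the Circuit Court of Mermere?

The Circuit Court of Mermere:
  (a) The plaintiff resides in Galdale, which is not Mermere. Condition met.
  (b) The amount in controversy is USD 53,500, which meets the 20,000 dollars floor, which satisfies one of the alternatives. Satisfied.
  (c) The amount in controversy is 53,500 dollars, above the 46,500 dollars ceiling. Fails.
  (d) Every defendant has filed written consent, so one alternative holds. Satisfied.
  (e) The claim does not concern real property; the claim is an employment claim — every alternative fails. However, every defendant has filed written consent, so the 'unless' proviso supplies this condition. Satisfied.
  → At least one condition fails; no jurisdiction.

No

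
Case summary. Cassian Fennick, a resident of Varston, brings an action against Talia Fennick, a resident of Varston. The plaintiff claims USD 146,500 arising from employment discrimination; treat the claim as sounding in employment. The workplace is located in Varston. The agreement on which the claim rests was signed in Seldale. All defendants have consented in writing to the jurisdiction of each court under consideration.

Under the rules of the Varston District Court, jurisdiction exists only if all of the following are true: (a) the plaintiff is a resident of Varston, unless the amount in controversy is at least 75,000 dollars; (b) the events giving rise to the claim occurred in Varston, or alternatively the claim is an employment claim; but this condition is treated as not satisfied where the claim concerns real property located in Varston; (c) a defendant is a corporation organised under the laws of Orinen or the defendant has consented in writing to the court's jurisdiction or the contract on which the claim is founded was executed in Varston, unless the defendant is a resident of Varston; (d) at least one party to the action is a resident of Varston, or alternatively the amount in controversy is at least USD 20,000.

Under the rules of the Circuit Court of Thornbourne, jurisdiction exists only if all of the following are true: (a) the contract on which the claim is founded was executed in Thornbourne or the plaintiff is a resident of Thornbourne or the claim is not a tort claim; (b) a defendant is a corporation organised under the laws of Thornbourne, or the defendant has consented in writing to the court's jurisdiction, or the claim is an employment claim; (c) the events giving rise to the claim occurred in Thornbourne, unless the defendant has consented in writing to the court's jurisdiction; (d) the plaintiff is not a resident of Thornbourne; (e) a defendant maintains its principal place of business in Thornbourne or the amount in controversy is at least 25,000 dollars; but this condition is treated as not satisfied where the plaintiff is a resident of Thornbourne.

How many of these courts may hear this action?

2

The Varston District Court:
  (a) The plaintiff resides in Varston. Met.
  (b) The operative events occurred in Varston, so one alternative holds. The exception is not triggered, since the claim does not concern real property. Condition met.
  (c) Every defendant has filed written consent — that alternative is enough. Satisfied.
  (d) Cassian Fennick resides in Varston, which satisfies one of the alternatives. Condition met.
  → All conditions met; jurisdiction exists.
The Circuit Court of Thornbourne:
  (a) The claim is an employment claim, not a tort claim, which satisfies one of the alternatives. Condition met.
  (b) Every defendant has filed written consent, so one alternative holds. Satisfied.
  (c) The operative events occurred in Varston, not Thornbourne. However, every defendant has filed written consent, so the 'unless' proviso supplies this condition. Condition met.
  (d) The plaintiff resides in Varston, which is not Thornbourne. Satisfied.
  (e) The amount in controversy is 146,500 dollars, which meets the $25,000 floor, so one alternative holds. And the carve-out is inapplicable — the plaintiff resides in Varston, not Thornbourne. Condition met.
  → All conditions met; jurisdiction exists.
Courts with jurisdiction: the Varston District Court, the Circuit Court of Thornbourne — 2 in total.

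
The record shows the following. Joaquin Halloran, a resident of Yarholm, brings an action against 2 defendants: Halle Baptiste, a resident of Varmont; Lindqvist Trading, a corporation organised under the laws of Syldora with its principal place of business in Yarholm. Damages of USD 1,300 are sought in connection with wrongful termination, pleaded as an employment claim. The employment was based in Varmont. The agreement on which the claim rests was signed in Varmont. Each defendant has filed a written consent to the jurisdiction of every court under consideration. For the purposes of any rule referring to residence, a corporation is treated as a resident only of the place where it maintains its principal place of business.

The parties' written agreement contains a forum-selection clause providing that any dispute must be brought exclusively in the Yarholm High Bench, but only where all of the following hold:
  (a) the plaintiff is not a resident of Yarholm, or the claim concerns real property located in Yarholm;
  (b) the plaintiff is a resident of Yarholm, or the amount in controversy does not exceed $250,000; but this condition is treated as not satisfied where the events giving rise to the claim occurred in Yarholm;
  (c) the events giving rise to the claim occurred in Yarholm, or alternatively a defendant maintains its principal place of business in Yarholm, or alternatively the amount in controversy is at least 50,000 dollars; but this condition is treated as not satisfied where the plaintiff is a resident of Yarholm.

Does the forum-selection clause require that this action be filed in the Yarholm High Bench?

No

The Yarholm High Bench:
  (a) The plaintiff resides in Yarholm; the claim does not concern real property — no alternative holds. Not met.
  (b) The plaintiff resides in Yarholm, which satisfies one of the alternatives. The carve-out does not apply: the operative events occurred in Varmont, not Yarholm. Satisfied.
  (c) Lindqvist Trading has its principal place of business in Yarholm — that alternative is enough. But the plaintiff resides in Yarholm, triggering the carve-out and defeating this condition. Fails.
  → Forum clause is not triggered.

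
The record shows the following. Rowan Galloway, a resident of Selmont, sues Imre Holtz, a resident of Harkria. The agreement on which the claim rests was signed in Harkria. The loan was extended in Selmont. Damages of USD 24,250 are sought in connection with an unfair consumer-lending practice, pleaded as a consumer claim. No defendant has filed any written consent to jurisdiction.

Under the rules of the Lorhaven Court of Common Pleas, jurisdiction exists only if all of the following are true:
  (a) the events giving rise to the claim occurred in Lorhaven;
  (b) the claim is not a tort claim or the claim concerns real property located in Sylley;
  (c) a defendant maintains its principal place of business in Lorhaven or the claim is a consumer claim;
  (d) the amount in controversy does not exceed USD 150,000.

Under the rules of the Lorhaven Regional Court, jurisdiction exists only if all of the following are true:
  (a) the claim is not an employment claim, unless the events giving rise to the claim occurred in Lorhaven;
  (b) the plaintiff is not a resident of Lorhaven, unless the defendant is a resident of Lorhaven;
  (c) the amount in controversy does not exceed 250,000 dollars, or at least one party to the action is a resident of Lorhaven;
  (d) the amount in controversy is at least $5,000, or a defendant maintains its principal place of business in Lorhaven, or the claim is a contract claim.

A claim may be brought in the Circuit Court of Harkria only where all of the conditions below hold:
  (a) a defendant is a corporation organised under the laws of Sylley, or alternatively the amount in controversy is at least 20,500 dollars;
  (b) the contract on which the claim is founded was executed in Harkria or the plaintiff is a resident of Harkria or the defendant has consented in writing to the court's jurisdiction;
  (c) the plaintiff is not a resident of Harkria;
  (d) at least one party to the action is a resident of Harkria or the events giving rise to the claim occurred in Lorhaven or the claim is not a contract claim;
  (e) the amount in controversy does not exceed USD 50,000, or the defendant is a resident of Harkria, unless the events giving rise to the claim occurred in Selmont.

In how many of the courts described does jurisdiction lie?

The Lorhaven Court of Common Pleas:
  (a) The operative events occurred in Selmont, not Lorhaven. Not satisfied.
  (b) The claim is a consumer claim, not a tort claim, so this disjunct is met. Met.
  (c) The claim is a consumer claim, so this disjunct is met. Met.
  (d) The amount in controversy is 24,250 dollars, within the $150,000 ceiling. Condition met.
  → The court lacks jurisdiction.
The Lorhaven Regional Court:
  (a) The claim is a consumer claim, not an employment claim. Satisfied.
  (b) The plaintiff resides in Selmont, which is not Lorhaven. Condition met.
  (c) The amount in controversy is 24,250 dollars, within the $250,000 ceiling, so this disjunct is met. Condition met.
  (d) The amount in controversy is 24,250 dollars, which meets the 5,000 dollars floor, so this disjunct is met. Condition met.
  → All conditions met; jurisdiction exists.
The Circuit Court of Harkria:
  (a) The amount in controversy is USD 24,250, which meets the $20,500 floor, which satisfies one of the alternatives. Condition met.
  (b) The contract was executed in Harkria, so one alternative holds. Met.
  (c) The plaintiff resides in Selmont, which is not Harkria. Satisfied.
  (d) Imre Holtz resides in Harkria, so this disjunct is met. Satisfied.
  (e) The amount in controversy is USD 24,250, within the USD 50,000 ceiling, so one alternative holds. Met.
  → The court has jurisdiction.
Courts with jurisdiction: the Lorhaven Regional Court, the Circuit Court of Harkria — 2 in total.

2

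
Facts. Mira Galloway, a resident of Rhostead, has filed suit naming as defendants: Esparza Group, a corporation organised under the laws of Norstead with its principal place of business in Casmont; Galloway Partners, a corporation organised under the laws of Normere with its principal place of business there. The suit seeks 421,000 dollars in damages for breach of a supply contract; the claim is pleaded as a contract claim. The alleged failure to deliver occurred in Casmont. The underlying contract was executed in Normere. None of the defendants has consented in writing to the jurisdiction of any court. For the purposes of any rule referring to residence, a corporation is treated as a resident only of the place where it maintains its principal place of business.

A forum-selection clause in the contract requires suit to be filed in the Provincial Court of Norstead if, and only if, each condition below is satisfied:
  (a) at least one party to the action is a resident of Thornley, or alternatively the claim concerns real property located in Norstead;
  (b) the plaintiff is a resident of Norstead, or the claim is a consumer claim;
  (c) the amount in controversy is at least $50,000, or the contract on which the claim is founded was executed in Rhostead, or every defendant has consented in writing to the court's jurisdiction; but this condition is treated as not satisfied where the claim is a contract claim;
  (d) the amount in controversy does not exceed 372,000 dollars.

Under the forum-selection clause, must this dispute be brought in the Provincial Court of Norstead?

The Provincial Court of Norstead:
  (a) No party resides in Thornley; the claim does not concern real property — no alternative holds. Condition not met.
  (b) The plaintiff resides in Rhostead, not Norstead; the claim is a contract claim, not a consumer claim — none of the alternatives is met. Not satisfied.
  (c) The amount in controversy is USD 421,000, which meets the $50,000 floor, which satisfies one of the alternatives. But the carve-out bites: the claim is a contract claim. Not satisfied.
  (d) The amount in controversy is 421,000 dollars, above the 372,000 dollars ceiling. Not met.
  → The clause does not apply.

No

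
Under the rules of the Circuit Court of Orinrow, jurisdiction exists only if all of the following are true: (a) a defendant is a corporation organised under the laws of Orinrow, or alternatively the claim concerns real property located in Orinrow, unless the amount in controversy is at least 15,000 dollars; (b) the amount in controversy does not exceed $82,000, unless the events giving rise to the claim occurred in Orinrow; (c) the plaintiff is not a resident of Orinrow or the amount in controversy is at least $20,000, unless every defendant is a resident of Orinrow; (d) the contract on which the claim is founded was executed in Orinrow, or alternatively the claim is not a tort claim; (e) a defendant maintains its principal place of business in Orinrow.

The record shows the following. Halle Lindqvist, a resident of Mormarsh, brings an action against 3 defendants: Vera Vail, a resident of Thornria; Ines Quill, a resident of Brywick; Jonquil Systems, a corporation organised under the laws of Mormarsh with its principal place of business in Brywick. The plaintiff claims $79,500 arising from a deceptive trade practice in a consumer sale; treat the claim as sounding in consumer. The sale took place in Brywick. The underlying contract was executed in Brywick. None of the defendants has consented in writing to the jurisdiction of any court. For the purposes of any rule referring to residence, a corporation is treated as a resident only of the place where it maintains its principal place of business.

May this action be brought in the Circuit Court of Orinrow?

The Circuit Court of Orinrow:
  (a) The corporate defendant(s) are organised in Mormarsh, not Orinrow; the claim does not concern real property — none of the alternatives is met. The proviso rescues it, though: the amount in controversy is USD 79,500, which meets the 15,000 dollars floor. Met.
  (b) The amount in controversy is USD 79,500, within the 82,000 dollars ceiling. Condition met.
  (c) The plaintiff resides in Mormarsh, which is not Orinrow, so this disjunct is met. Met.
  (d) The claim is a consumer claim, not a tort claim, so one alternative holds. Met.
  (e) The corporate defendant(s) have their principal place of business in Brywick, not Orinrow. Fails.
  → The court lacks jurisdiction.

No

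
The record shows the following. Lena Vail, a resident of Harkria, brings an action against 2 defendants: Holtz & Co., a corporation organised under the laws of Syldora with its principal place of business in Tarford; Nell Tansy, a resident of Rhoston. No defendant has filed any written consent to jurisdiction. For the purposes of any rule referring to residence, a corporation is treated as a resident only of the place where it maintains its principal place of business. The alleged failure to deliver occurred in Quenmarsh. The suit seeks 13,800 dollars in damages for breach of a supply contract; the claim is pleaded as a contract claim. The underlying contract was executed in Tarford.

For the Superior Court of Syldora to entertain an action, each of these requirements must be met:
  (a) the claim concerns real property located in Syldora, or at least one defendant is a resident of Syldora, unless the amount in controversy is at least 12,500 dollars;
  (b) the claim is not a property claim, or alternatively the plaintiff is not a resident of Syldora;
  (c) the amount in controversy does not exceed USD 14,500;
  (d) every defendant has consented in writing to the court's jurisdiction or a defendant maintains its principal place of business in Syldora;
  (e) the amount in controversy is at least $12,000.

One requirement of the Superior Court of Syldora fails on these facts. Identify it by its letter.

The Superior Court of Syldora:
  (a) The claim does not concern real property; no defendant resides in Syldora (they reside in Tarford, Rhoston) — every alternative fails. The proviso rescues it, though: the amount in controversy is $13,800, which meets the $12,500 floor. Condition met.
  (b) The claim is a contract claim, not a property claim, so this disjunct is met. Met.
  (c) The amount in controversy is USD 13,800, within the USD 14,500 ceiling. Satisfied.
  (d) No such written consent has been filed; the corporate defendant(s) have their principal place of business in Tarford, not Syldora — every alternative fails. Not met.
  (e) The amount in controversy is 13,800 dollars, which meets the 12,000 dollars floor. Condition met.
Only condition (d) fails.

(d)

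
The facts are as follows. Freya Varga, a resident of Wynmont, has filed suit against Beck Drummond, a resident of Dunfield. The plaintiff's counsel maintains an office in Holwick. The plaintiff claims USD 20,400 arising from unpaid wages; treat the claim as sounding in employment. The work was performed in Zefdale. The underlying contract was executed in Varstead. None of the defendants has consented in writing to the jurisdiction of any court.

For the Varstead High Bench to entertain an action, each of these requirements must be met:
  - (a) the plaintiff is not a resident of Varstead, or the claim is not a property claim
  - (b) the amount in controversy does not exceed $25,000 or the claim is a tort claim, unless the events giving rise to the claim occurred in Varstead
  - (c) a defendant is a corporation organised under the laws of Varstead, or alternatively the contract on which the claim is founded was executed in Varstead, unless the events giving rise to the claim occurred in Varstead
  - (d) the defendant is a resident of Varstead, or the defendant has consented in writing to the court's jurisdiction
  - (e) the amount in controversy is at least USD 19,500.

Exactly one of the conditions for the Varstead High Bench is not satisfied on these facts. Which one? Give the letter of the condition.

The Varstead High Bench:
  (a) The plaintiff resides in Wynmont, which is not Varstead, so this disjunct is met. Satisfied.
  (b) The amount in controversy is 20,400 dollars, within the $25,000 ceiling — that alternative is enough. Condition met.
  (c) The contract was executed in Varstead, so this disjunct is met. Satisfied.
  (d) The defendant resides in Dunfield, not Varstead; no such written consent has been filed — no alternative holds. Not satisfied.
  (e) The amount in controversy is $20,400, which meets the USD 19,500 floor. Met.
Only condition (d) fails.

(d)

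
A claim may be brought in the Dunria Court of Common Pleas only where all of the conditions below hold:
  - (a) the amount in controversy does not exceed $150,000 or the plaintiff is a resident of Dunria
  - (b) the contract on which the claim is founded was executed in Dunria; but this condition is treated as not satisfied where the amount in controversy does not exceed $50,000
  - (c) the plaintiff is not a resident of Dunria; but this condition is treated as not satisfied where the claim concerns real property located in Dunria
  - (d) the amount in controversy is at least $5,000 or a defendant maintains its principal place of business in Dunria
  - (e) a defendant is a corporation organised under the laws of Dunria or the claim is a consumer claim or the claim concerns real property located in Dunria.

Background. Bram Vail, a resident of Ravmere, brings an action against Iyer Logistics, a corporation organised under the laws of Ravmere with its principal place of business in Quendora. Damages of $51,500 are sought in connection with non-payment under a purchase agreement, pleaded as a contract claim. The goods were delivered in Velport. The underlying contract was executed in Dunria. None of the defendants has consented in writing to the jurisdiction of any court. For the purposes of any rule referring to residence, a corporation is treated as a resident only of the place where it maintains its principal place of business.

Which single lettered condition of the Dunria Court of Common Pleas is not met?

(e)

The Dunria Court of Common Pleas:
  (a) The amount in controversy is USD 51,500, within the 150,000 dollars ceiling, so this disjunct is met. Met.
  (b) The contract was executed in Dunria. The exception is not triggered, since the amount in controversy is $51,500, above the $50,000 ceiling. Met.
  (c) The plaintiff resides in Ravmere, which is not Dunria. And the carve-out is inapplicable — the claim does not concern real property. Met.
  (d) The amount in controversy is 51,500 dollars, which meets the $5,000 floor, so one alternative holds. Met.
  (e) The corporate defendant(s) are organised in Ravmere, not Dunria; the claim is a contract claim, not a consumer claim; the claim does not concern real property — every alternative fails. Fails.
Only condition (e) fails.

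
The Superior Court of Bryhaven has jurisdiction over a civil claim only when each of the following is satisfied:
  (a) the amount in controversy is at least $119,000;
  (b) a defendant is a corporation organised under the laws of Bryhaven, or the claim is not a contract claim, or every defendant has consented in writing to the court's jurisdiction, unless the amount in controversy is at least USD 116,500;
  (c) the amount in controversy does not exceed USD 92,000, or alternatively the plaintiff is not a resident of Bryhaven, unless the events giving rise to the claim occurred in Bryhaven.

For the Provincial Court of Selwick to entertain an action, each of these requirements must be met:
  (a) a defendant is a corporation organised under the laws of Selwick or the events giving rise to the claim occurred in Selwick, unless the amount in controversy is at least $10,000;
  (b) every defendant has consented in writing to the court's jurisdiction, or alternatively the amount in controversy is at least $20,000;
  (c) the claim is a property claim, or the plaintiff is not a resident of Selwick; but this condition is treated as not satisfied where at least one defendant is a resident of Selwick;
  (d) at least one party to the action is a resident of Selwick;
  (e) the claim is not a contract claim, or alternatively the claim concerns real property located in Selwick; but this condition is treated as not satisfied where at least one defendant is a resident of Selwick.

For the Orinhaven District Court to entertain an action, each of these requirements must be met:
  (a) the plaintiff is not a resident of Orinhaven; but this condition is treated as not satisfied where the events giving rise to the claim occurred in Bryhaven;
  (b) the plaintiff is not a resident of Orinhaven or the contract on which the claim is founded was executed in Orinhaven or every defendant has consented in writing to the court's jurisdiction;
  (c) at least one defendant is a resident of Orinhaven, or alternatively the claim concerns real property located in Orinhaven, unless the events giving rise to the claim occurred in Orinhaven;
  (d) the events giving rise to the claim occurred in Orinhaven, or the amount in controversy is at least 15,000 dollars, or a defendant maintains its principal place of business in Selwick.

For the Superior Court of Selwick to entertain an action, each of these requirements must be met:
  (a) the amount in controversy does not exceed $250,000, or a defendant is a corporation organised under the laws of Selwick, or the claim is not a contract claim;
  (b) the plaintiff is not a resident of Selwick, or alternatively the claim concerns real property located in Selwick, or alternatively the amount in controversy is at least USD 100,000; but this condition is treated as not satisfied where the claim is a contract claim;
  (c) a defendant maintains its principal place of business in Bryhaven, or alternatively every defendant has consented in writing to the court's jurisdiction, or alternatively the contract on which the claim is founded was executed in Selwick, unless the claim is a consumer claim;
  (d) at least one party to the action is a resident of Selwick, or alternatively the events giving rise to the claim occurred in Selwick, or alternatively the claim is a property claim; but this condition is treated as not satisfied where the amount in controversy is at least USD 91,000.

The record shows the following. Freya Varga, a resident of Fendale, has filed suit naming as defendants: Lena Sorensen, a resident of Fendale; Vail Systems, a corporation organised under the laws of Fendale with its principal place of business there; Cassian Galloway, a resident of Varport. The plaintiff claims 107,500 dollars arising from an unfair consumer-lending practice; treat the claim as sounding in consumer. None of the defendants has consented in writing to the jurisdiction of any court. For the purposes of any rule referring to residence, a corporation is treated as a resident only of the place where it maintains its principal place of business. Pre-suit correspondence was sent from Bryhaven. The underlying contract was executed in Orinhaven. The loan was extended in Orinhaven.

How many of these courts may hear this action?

The Superior Court of Bryhaven:
  (a) The amount in controversy is $107,500, below the $119,000 floor. Fails.
  (b) The claim is a consumer claim, not a contract claim, so this disjunct is met. Satisfied.
  (c) The plaintiff resides in Fendale, which is not Bryhaven — that alternative is enough. Condition met.
  → Not every requirement is met — no jurisdiction.
The Provincial Court of Selwick:
  (a) The corporate defendant(s) are organised in Fendale, not Selwick; the operative events occurred in Orinhaven, not Selwick — every alternative fails. But the amount in controversy is $107,500, which meets the $10,000 floor, and the 'unless' clause therefore excuses the requirement. Satisfied.
  (b) The amount in controversy is USD 107,500, which meets the $20,000 floor, so one alternative holds. Satisfied.
  (c) The plaintiff resides in Fendale, which is not Selwick, so one alternative holds. And the carve-out is inapplicable — no defendant resides in Selwick (they reside in Fendale, Fendale, Varport). Met.
  (d) No party resides in Selwick. Not satisfied.
  (e) The claim is a consumer claim, not a contract claim, which satisfies one of the alternatives. The exception is not triggered, since no defendant resides in Selwick (they reside in Fendale, Fendale, Varport). Met.
  → The court lacks jurisdiction.
The Orinhaven District Court:
  (a) The plaintiff resides in Fendale, which is not Orinhaven. And the carve-out is inapplicable — the operative events occurred in Orinhaven, not Bryhaven. Satisfied.
  (b) The plaintiff resides in Fendale, which is not Orinhaven, so this disjunct is met. Condition met.
  (c) No defendant resides in Orinhaven (they reside in Fendale, Fendale, Varport); the claim does not concern real property — no alternative holds. But the operative events occurred in Orinhaven, and the 'unless' clause therefore excuses the requirement. Met.
  (d) The operative events occurred in Orinhaven, which satisfies one of the alternatives. Met.
  → All conditions met; jurisdiction exists.
The Superior Court of Selwick:
  (a) The amount in controversy is $107,500, within the $250,000 ceiling — that alternative is enough. Satisfied.
  (b) The plaintiff resides in Fendale, which is not Selwick, so one alternative holds. The carve-out does not apply: the claim is a consumer claim, not a contract claim. Condition met.
  (c) The corporate defendant(s) have their principal place of business in Fendale, not Bryhaven; no such written consent has been filed; the contract was executed in Orinhaven, not Selwick — none of the alternatives is met. The proviso rescues it, though: the claim is a consumer claim. Condition met.
  (d) No party resides in Selwick; the operative events occurred in Orinhaven, not Selwick; the claim is a consumer claim, not a property claim — no alternative holds. Not met.
  → The court lacks jurisdiction.
Courts with jurisdiction: the Orinhaven District Court — 1 in total.

1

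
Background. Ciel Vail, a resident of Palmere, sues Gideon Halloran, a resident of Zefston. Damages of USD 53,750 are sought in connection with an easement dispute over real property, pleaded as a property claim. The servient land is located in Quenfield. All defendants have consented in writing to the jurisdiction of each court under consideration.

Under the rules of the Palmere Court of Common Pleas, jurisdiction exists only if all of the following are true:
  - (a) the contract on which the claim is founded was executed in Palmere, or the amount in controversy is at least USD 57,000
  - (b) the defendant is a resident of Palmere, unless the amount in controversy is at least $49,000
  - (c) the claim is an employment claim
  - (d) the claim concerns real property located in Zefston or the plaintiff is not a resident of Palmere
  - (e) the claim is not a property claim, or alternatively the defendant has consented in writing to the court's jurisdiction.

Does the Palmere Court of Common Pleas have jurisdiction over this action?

The Palmere Court of Common Pleas:
  (a) No contract (and hence no place of execution) is alleged; the amount in controversy is 53,750 dollars, below the USD 57,000 floor — every alternative fails. Fails.
  (b) The defendant resides in Zefston, not Palmere. However, the amount in controversy is USD 53,750, which meets the $49,000 floor, so the 'unless' proviso supplies this condition. Condition met.
  (c) The claim is a property claim, not an employment claim. Not satisfied.
  (d) The property lies in Quenfield, not Zefston; the plaintiff resides in Palmere — none of the alternatives is met. Condition not met.
  (e) Every defendant has filed written consent, which satisfies one of the alternatives. Met.
  → Not every requirement is met — no jurisdiction.

No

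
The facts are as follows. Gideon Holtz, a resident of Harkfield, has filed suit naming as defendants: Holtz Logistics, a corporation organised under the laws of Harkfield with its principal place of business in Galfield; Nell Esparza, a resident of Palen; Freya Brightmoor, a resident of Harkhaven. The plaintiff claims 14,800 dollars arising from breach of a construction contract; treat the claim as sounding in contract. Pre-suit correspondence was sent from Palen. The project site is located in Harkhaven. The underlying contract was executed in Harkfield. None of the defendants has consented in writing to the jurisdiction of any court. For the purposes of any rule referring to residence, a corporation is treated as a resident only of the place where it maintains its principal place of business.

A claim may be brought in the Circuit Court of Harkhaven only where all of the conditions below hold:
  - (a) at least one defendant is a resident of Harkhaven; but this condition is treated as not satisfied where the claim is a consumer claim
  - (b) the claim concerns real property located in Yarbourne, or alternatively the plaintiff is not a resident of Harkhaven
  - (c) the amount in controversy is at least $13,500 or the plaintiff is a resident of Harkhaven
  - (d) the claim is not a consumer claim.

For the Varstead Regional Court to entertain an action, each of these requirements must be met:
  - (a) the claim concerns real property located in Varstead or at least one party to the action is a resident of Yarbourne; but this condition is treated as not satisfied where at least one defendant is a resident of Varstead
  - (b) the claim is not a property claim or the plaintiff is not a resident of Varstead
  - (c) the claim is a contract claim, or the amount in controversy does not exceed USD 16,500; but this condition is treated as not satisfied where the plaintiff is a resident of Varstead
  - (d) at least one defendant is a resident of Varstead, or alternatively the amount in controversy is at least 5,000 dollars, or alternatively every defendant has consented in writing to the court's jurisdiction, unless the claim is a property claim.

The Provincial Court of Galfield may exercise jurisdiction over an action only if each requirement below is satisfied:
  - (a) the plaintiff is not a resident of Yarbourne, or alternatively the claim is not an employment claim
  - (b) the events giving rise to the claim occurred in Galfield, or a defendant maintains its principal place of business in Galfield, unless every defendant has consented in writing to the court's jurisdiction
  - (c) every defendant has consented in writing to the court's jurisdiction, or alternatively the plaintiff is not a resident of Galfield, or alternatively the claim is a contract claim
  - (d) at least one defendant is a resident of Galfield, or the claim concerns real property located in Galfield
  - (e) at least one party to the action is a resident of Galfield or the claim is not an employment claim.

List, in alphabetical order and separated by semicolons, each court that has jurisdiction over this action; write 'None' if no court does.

The Circuit Court of Harkhaven:
  (a) Freya Brightmoor resides in Harkhaven. The carve-out does not apply: the claim is a contract claim, not a consumer claim. Condition met.
  (b) The plaintiff resides in Harkfield, which is not Harkhaven — that alternative is enough. Condition met.
  (c) The amount in controversy is USD 14,800, which meets the 13,500 dollars floor, so this disjunct is met. Satisfied.
  (d) The claim is a contract claim, not a consumer claim. Met.
  → All conditions met; jurisdiction exists.
The Varstead Regional Court:
  (a) The claim does not concern real property; no party resides in Yarbourne — no alternative holds. Condition not met.
  (b) The claim is a contract claim, not a property claim, so this disjunct is met. Condition met.
  (c) The claim is a contract claim — that alternative is enough. And the carve-out is inapplicable — the plaintiff resides in Harkfield, not Varstead. Met.
  (d) The amount in controversy is 14,800 dollars, which meets the $5,000 floor, so one alternative holds. Satisfied.
  → No jurisdiction.
The Provincial Court of Galfield:
  (a) The plaintiff resides in Harkfield, which is not Yarbourne, so this disjunct is met. Condition met.
  (b) Holtz Logistics has its principal place of business in Galfield, so this disjunct is met. Satisfied.
  (c) The plaintiff resides in Harkfield, which is not Galfield, so this disjunct is met. Met.
  (d) Holtz Logistics resides in Galfield, so one alternative holds. Met.
  (e) Holtz Logistics resides in Galfield, which satisfies one of the alternatives. Met.
  → All conditions met; jurisdiction exists.

the Circuit Court of Harkhaven; the Provincial Court of Galfield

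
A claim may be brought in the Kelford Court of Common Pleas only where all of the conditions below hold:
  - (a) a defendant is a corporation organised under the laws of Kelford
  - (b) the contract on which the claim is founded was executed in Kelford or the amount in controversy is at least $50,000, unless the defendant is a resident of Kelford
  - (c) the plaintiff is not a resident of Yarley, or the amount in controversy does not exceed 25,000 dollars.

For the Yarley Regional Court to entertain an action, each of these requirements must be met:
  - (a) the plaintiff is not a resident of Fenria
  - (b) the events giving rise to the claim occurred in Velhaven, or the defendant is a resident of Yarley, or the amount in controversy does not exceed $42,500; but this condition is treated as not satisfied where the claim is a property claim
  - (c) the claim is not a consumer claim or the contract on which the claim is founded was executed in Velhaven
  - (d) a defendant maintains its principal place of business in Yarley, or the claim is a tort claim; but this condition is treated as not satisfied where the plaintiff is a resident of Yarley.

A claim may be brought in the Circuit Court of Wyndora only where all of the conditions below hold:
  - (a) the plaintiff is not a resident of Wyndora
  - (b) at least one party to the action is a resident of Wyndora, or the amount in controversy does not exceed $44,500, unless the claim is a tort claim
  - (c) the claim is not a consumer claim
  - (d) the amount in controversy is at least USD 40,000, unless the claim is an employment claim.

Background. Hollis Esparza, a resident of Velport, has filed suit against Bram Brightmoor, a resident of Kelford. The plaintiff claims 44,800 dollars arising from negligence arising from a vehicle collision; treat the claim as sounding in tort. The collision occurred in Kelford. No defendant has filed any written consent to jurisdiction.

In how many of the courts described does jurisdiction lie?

The Kelford Court of Common Pleas:
  (a) No defendant is a corporation. Not met.
  (b) No contract (and hence no place of execution) is alleged; the amount in controversy is $44,800, below the $50,000 floor — every alternative fails. The proviso rescues it, though: the defendant resides in Kelford. Satisfied.
  (c) The plaintiff resides in Velport, which is not Yarley, so one alternative holds. Met.
  → Not every requirement is met — no jurisdiction.
The Yarley Regional Court:
  (a) The plaintiff resides in Velport, which is not Fenria. Met.
  (b) The operative events occurred in Kelford, not Velhaven; the defendant resides in Kelford, not Yarley; the amount in controversy is USD 44,800, above the USD 42,500 ceiling — none of the alternatives is met. Not met.
  (c) The claim is a tort claim, not a consumer claim, which satisfies one of the alternatives. Met.
  (d) The claim is a tort claim, so this disjunct is met. The exception is not triggered, since the plaintiff resides in Velport, not Yarley. Condition met.
  → At least one condition fails; no jurisdiction.
The Circuit Court of Wyndora:
  (a) The plaintiff resides in Velport, which is not Wyndora. Met.
  (b) No party resides in Wyndora; the amount in controversy is 44,800 dollars, above the 44,500 dollars ceiling — every alternative fails. But the claim is a tort claim, and the 'unless' clause therefore excuses the requirement. Satisfied.
  (c) The claim is a tort claim, not a consumer claim. Met.
  (d) The amount in controversy is 44,800 dollars, which meets the 40,000 dollars floor. Satisfied.
  → All conditions met; jurisdiction exists.
Courts with jurisdiction: the Circuit Court of Wyndora — 1 in total.

1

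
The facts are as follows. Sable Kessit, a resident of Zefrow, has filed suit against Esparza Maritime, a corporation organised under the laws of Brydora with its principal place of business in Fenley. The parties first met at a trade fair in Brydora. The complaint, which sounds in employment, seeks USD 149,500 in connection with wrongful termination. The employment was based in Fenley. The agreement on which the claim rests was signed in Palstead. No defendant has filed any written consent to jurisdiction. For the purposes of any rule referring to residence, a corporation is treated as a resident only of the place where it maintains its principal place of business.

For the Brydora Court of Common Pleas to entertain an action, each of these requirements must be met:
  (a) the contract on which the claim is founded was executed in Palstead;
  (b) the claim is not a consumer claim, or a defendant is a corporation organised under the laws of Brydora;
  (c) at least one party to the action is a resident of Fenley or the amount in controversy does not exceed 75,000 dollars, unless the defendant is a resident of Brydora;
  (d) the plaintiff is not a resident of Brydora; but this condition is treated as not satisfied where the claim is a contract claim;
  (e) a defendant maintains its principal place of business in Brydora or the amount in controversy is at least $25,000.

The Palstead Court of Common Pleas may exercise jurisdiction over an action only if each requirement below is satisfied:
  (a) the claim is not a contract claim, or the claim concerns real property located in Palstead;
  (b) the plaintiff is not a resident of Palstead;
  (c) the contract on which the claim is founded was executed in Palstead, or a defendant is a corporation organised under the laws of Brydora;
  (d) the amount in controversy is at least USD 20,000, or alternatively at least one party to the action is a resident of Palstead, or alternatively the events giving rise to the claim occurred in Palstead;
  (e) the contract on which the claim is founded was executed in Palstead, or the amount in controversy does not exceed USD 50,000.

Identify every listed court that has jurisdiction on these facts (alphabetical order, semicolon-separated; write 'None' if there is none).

the Brydora Court of Common Pleas; the Palstead Court of Common Pleas

The Brydora Court of Common Pleas:
  (a) The contract was executed in Palstead. Satisfied.
  (b) The claim is an employment claim, not a consumer claim, which satisfies one of the alternatives. Met.
  (c) Esparza Maritime resides in Fenley, which satisfies one of the alternatives. Met.
  (d) The plaintiff resides in Zefrow, which is not Brydora. The exception is not triggered, since the claim is an employment claim, not a contract claim. Satisfied.
  (e) The amount in controversy is USD 149,500, which meets the 25,000 dollars floor, which satisfies one of the alternatives. Satisfied.
  → Every requirement is satisfied — jurisdiction.
The Palstead Court of Common Pleas:
  (a) The claim is an employment claim, not a contract claim, which satisfies one of the alternatives. Condition met.
  (b) The plaintiff resides in Zefrow, which is not Palstead. Met.
  (c) The contract was executed in Palstead, which satisfies one of the alternatives. Satisfied.
  (d) The amount in controversy is USD 149,500, which meets the $20,000 floor, so one alternative holds. Satisfied.
  (e) The contract was executed in Palstead — that alternative is enough. Condition met.
  → Jurisdiction lies.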